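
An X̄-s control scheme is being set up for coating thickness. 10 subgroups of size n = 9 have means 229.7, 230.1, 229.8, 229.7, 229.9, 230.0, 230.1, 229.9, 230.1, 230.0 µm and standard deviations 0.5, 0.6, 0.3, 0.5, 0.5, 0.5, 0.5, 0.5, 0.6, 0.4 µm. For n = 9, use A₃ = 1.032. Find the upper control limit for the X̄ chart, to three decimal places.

X̄̄ = (229.7 + 230.1 + 229.8 + 229.7 + 229.9 + 230.0 + 230.1 + 229.9 + 230.1 + 230.0) / 10 = 229.9300
s̄ = (0.5 + 0.6 + 0.3 + 0.5 + 0.5 + 0.5 + 0.5 + 0.5 + 0.6 + 0.4) / 10 = 0.4900
UCL = X̄̄ + A₃·s̄ = 229.9300 + 1.032 × 0.4900 = 230.4357

230.436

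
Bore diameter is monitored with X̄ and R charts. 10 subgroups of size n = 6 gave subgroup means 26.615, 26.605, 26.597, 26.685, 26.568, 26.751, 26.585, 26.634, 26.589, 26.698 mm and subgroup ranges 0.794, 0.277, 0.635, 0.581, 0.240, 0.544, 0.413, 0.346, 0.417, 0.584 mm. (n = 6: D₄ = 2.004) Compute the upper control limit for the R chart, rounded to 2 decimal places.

R̄ = (0.794 + 0.277 + 0.635 + 0.581 + 0.240 + 0.544 + 0.413 + 0.346 + 0.417 + 0.584) / 10 = 4.8310 / 10 = 0.4831
UCL_R = D₄·R̄ = 2.004 × 0.4831 = 0.9681

0.97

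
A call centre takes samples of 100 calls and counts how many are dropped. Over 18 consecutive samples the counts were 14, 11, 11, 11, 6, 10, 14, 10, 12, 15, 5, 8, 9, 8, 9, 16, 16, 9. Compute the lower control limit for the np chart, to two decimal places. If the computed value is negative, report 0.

p̄ = Σdᵢ / (k·n) = 194 / (18 × 100) = 0.10778
LCL = np̄ − 3·√(np̄(1−p̄)) = 10.7778 − 3 × 3.1010 = 1.4748

1.47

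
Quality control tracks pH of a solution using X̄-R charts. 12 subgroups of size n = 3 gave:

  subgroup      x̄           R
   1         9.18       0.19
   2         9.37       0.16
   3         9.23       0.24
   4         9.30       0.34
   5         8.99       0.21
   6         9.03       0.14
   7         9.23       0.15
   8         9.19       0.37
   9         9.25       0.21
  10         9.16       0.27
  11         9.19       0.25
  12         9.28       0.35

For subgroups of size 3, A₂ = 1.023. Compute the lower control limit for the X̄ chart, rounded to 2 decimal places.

X̄̄ = (9.18 + 9.37 + 9.23 + 9.30 + 8.99 + 9.03 + 9.23 + 9.19 + 9.25 + 9.16 + 9.19 + 9.28) / 12 = 110.4000 / 12 = 9.2000
R̄ = (0.19 + 0.16 + 0.24 + 0.34 + 0.21 + 0.14 + 0.15 + 0.37 + 0.21 + 0.27 + 0.25 + 0.35) / 12 = 2.8800 / 12 = 0.2400
LCL = X̄̄ − A₂·R̄ = 9.2000 − 1.023 × 0.2400 = 8.9545

8.95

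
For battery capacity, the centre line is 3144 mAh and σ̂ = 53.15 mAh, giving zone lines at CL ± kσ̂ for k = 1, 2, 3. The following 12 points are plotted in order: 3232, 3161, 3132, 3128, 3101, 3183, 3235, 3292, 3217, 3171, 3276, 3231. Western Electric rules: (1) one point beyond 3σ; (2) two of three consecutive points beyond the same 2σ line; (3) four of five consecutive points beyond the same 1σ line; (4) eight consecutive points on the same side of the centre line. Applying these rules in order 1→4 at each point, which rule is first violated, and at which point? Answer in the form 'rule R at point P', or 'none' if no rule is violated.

Zone of each point (C = within 1σ̂, B = 1σ̂–2σ̂, A = 2σ̂–3σ̂, * = beyond 3σ̂; sign = side of CL): 1:+B, 2:+C, 3:-C, 4:-C, 5:-C, 6:+C, 7:+B, 8:+A, 9:+B, 10:+C, 11:+A, 12:+B
Rule 3 (four of five consecutive points beyond the same 1σ limit) is satisfied at point 11.

rule 3 at point 11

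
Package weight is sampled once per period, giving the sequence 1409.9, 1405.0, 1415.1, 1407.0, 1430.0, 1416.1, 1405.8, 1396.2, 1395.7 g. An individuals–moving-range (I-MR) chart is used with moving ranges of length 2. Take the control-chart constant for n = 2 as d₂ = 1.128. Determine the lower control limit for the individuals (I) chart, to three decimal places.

1382.249

X̄ = (1409.9 + 1405.0 + 1415.1 + 1407.0 + 1430.0 + 1416.1 + 1405.8 + 1396.2 + 1395.7) / 9 = 1408.9778
Moving ranges: 4.9, 10.1, 8.1, 23.0, 13.9, 10.3, 9.6, 0.5; M̄R̄ = 80.4000 / 8 = 10.0500
LCL = X̄ − 3·M̄R̄/d₂ = 1408.9778 − 3 × 10.0500 / 1.128 = 1382.2491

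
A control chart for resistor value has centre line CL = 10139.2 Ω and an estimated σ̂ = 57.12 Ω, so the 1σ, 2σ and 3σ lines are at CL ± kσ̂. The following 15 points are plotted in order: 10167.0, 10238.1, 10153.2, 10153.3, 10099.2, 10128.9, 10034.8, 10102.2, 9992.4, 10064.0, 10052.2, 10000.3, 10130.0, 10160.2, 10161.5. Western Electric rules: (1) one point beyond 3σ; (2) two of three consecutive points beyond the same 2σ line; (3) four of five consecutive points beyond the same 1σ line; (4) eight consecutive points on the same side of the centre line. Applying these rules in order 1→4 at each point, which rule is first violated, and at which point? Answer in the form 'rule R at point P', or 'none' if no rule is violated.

rule 3 at point 11

Zone of each point (C = within 1σ̂, B = 1σ̂–2σ̂, A = 2σ̂–3σ̂, * = beyond 3σ̂; sign = side of CL): 1:+C, 2:+B, 3:+C, 4:+C, 5:-C, 6:-C, 7:-B, 8:-C, 9:-A, 10:-B, 11:-B, 12:-A, 13:-C, 14:+C, 15:+C
Rule 3 (four of five consecutive points beyond the same 1σ limit) is satisfied at point 11.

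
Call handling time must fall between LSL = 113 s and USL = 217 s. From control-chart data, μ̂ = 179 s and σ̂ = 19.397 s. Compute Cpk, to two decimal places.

Cpu = (USL − μ̂) / (3σ̂) = (217 − 179) / (3 × 19.397) = 0.6530; Cpl = (μ̂ − LSL) / (3σ̂) = (179 − 113) / (3 × 19.397) = 1.1342; Cpk = min(Cpu, Cpl) = 0.6530

0.65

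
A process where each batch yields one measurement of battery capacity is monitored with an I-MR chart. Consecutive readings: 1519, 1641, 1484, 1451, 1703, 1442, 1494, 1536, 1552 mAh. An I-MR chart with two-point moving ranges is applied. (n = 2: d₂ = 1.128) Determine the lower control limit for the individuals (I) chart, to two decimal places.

1224.94

X̄ = (1519 + 1641 + 1484 + 1451 + 1703 + 1442 + 1494 + 1536 + 1552) / 9 = 1535.7778
Moving ranges: 122, 157, 33, 252, 261, 52, 42, 16; M̄R̄ = 935.0000 / 8 = 116.8750
LCL = X̄ − 3·M̄R̄/d₂ = 1535.7778 − 3 × 116.8750 / 1.128 = 1224.9400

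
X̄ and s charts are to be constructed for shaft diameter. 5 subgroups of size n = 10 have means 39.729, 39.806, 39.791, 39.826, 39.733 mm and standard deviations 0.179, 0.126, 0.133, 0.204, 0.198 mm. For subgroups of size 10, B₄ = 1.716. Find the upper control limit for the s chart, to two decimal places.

s̄ = (0.179 + 0.126 + 0.133 + 0.204 + 0.198) / 5 = 0.1680
UCL_s = B₄·s̄ = 1.716 × 0.1680 = 0.2883

0.29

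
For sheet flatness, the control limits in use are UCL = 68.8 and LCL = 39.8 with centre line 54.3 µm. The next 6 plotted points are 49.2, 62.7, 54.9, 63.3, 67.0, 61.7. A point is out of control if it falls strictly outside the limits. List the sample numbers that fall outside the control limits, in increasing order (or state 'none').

none

All 6 points lie within [39.8, 68.8].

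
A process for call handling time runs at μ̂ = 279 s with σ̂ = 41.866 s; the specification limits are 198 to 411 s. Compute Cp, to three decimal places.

0.848

Cp = (USL − LSL) / (6σ̂) = (411 − 198) / (6 × 41.866) = 213.0000 / 251.1960 = 0.8479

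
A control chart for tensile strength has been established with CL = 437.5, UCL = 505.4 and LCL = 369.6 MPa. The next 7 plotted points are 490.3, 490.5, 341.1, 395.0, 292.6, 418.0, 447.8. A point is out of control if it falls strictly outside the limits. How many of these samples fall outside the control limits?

2

Compare each point to [369.6, 505.4]: sample 3 = 341.1 < LCL; sample 5 = 292.6 < LCL.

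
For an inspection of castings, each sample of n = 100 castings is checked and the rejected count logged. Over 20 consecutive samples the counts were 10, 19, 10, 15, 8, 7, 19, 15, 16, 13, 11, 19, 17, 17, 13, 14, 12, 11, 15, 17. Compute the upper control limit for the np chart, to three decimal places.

p̄ = Σdᵢ / (k·n) = 278 / (20 × 100) = 0.13900
UCL = np̄ + 3·√(np̄(1−p̄)) = 13.9000 + 3 × √(13.9000×0.86100) = 13.9000 + 3 × 3.4595 = 24.2784

24.278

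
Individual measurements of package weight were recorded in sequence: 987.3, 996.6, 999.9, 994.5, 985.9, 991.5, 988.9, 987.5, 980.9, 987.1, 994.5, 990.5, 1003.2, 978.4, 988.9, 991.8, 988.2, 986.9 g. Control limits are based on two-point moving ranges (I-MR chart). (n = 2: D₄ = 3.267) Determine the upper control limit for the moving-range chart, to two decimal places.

22.33

Moving ranges: 9.3, 3.3, 5.4, 8.6, 5.6, 2.6, 1.4, 6.6, 6.2, 7.4, 4.0, 12.7, 24.8, 10.5, 2.9, 3.6, 1.3; M̄R̄ = 116.2000 / 17 = 6.8353
UCL_MR = D₄·M̄R̄ = 3.267 × 6.8353 = 22.3309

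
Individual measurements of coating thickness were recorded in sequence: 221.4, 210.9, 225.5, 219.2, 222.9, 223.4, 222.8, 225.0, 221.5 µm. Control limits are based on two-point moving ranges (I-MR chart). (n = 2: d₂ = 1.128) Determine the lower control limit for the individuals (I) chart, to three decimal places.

207.470

X̄ = (221.4 + 210.9 + 225.5 + 219.2 + 222.9 + 223.4 + 222.8 + 225.0 + 221.5) / 9 = 221.4000
Moving ranges: 10.5, 14.6, 6.3, 3.7, 0.5, 0.6, 2.2, 3.5; M̄R̄ = 41.9000 / 8 = 5.2375
LCL = X̄ − 3·M̄R̄/d₂ = 221.4000 − 3 × 5.2375 / 1.128 = 207.4705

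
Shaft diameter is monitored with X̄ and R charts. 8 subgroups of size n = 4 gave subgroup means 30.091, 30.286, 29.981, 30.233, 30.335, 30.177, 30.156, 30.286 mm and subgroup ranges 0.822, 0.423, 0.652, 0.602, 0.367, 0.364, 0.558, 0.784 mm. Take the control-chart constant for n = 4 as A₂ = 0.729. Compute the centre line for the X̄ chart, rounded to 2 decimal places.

30.19

X̄̄ = (30.091 + 30.286 + 29.981 + 30.233 + 30.335 + 30.177 + 30.156 + 30.286) / 8 = 241.5450 / 8 = 30.1931
CL = X̄̄ = 30.1931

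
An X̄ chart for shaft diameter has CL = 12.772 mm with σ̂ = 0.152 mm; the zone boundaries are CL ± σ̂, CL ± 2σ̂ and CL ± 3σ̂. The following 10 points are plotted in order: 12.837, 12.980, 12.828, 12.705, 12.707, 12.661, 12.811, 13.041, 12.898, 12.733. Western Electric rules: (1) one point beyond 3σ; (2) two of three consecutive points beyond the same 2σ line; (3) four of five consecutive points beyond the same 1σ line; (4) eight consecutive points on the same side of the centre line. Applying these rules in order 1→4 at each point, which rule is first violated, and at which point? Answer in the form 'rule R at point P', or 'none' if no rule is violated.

Zone of each point (C = within 1σ̂, B = 1σ̂–2σ̂, A = 2σ̂–3σ̂, * = beyond 3σ̂; sign = side of CL): 1:+C, 2:+B, 3:+C, 4:-C, 5:-C, 6:-C, 7:+C, 8:+B, 9:+C, 10:-C
No rule fires across all 10 points.

none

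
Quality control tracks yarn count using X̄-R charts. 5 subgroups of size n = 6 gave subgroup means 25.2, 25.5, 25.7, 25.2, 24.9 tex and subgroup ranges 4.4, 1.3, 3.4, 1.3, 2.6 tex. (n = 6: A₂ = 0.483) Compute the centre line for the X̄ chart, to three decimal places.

25.300

X̄̄ = (25.2 + 25.5 + 25.7 + 25.2 + 24.9) / 5 = 126.5000 / 5 = 25.3000
CL = X̄̄ = 25.3000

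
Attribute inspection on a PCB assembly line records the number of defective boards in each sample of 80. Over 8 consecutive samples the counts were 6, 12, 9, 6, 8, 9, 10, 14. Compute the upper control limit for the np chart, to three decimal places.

17.830

p̄ = Σdᵢ / (k·n) = 74 / (8 × 80) = 0.11563
UCL = np̄ + 3·√(np̄(1−p̄)) = 9.2500 + 3 × √(9.2500×0.88438) = 9.2500 + 3 × 2.8602 = 17.8305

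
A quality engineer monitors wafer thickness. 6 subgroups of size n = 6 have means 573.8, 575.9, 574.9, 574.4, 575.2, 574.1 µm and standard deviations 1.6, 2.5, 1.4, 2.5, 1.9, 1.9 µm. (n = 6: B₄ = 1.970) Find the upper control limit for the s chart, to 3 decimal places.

3.874

s̄ = (1.6 + 2.5 + 1.4 + 2.5 + 1.9 + 1.9) / 6 = 1.9667
UCL_s = B₄·s̄ = 1.970 × 1.9667 = 3.8743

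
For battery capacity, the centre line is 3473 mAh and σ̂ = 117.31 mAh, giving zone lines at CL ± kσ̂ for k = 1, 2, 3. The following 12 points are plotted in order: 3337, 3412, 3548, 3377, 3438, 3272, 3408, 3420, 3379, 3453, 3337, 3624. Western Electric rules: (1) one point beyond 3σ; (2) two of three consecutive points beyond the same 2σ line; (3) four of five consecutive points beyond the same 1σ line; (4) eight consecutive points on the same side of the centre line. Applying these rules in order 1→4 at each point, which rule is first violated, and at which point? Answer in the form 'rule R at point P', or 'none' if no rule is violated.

rule 4 at point 11

Zone of each point (C = within 1σ̂, B = 1σ̂–2σ̂, A = 2σ̂–3σ̂, * = beyond 3σ̂; sign = side of CL): 1:-B, 2:-C, 3:+C, 4:-C, 5:-C, 6:-B, 7:-C, 8:-C, 9:-C, 10:-C, 11:-B, 12:+B
Rule 4 (eight consecutive points on the same side of the centre line) is satisfied at point 11.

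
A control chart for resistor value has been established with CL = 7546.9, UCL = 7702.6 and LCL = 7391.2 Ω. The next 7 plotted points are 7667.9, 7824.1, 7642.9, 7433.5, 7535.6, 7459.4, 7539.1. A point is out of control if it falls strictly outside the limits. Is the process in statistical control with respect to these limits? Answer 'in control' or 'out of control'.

out of control

Compare each point to [7391.2, 7702.6]: sample 2 = 7824.1 > UCL.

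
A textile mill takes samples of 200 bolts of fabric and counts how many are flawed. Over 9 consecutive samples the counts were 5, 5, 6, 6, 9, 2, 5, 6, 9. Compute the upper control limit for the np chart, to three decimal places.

13.061

p̄ = Σdᵢ / (k·n) = 53 / (9 × 200) = 0.02944
UCL = np̄ + 3·√(np̄(1−p̄)) = 5.8889 + 3 × √(5.8889×0.97056) = 5.8889 + 3 × 2.3907 = 13.0610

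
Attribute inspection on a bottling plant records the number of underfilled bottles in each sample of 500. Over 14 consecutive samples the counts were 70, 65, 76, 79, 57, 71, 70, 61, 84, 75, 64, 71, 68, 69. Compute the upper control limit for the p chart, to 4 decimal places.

p̄ = Σdᵢ / (k·n) = 980 / (14 × 500) = 0.14000
UCL = p̄ + 3·√(p̄(1−p̄)/n) = 0.14000 + 3 × √(0.14000×0.86000/500) = 0.14000 + 3 × 0.01552 = 0.18655

0.1866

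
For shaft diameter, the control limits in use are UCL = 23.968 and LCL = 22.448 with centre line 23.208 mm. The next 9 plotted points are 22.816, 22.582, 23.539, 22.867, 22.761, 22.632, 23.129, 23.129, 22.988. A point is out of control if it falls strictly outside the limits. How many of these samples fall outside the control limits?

All 9 points lie within [22.448, 23.968].

0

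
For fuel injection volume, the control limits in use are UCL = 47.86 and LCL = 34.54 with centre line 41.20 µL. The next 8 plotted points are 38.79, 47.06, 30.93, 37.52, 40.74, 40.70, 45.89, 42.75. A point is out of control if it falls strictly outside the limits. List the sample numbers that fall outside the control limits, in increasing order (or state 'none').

Compare each point to [34.54, 47.86]: sample 3 = 30.93 < LCL.

3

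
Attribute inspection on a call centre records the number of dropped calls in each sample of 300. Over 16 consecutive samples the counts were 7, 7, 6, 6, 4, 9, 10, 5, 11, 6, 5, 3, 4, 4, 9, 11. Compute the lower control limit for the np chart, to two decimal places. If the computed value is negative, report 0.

p̄ = Σdᵢ / (k·n) = 107 / (16 × 300) = 0.02229
LCL = np̄ − 3·√(np̄(1−p̄)) = 6.6875 − 3 × 2.5570 = -0.9836 → 0 (negative, so LCL = 0)

0.00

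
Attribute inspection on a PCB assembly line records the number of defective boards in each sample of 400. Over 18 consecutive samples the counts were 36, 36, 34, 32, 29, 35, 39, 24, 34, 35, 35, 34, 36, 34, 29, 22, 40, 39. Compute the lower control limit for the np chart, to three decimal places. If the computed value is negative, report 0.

16.879

p̄ = Σdᵢ / (k·n) = 603 / (18 × 400) = 0.08375
LCL = np̄ − 3·√(np̄(1−p̄)) = 33.5000 − 3 × 5.5403 = 16.8792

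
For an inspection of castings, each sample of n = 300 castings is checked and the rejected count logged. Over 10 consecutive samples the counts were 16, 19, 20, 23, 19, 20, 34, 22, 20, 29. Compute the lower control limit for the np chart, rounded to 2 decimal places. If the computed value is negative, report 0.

8.60

p̄ = Σdᵢ / (k·n) = 222 / (10 × 300) = 0.07400
LCL = np̄ − 3·√(np̄(1−p̄)) = 22.2000 − 3 × 4.5340 = 8.5980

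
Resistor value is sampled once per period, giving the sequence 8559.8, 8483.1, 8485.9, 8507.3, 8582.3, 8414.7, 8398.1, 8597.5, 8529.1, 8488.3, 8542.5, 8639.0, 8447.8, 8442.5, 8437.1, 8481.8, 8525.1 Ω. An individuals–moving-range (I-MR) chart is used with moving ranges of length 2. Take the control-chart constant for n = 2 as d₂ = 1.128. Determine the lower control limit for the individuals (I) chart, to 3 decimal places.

8319.250

X̄ = (8559.8 + 8483.1 + 8485.9 + 8507.3 + 8582.3 + 8414.7 + 8398.1 + 8597.5 + 8529.1 + 8488.3 + 8542.5 + 8639.0 + 8447.8 + 8442.5 + 8437.1 + 8481.8 + 8525.1) / 17 = 8503.6412
Moving ranges: 76.7, 2.8, 21.4, 75.0, 167.6, 16.6, 199.4, 68.4, 40.8, 54.2, 96.5, 191.2, 5.3, 5.4, 44.7, 43.3; M̄R̄ = 1109.3000 / 16 = 69.3312
LCL = X̄ − 3·M̄R̄/d₂ = 8503.6412 − 3 × 69.3312 / 1.128 = 8319.2496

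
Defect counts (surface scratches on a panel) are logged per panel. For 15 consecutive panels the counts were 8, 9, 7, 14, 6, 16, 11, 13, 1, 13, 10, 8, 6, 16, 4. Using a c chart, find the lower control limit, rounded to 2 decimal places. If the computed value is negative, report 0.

c̄ = (8 + 9 + 7 + 14 + 6 + 16 + 11 + 13 + 1 + 13 + 10 + 8 + 6 + 16 + 4) / 15 = 142 / 15 = 9.4667
LCL = c̄ − 3√c̄ = 9.4667 − 3 × 3.0768 = 0.2363

0.24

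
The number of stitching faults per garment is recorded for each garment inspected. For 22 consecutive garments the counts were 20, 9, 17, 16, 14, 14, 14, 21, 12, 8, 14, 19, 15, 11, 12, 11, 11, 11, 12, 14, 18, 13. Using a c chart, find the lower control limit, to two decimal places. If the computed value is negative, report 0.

c̄ = (20 + 9 + 17 + 16 + 14 + 14 + 14 + 21 + 12 + 8 + 14 + 19 + 15 + 11 + 12 + 11 + 11 + 11 + 12 + 14 + 18 + 13) / 22 = 306 / 22 = 13.9091
LCL = c̄ − 3√c̄ = 13.9091 − 3 × 3.7295 = 2.7206

2.72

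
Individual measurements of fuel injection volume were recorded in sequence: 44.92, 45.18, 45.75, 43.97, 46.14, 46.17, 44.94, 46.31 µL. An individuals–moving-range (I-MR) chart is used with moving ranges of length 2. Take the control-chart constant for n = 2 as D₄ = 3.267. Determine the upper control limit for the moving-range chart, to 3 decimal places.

Moving ranges: 0.26, 0.57, 1.78, 2.17, 0.03, 1.23, 1.37; M̄R̄ = 7.4100 / 7 = 1.0586
UCL_MR = D₄·M̄R̄ = 3.267 × 1.0586 = 3.4584

3.458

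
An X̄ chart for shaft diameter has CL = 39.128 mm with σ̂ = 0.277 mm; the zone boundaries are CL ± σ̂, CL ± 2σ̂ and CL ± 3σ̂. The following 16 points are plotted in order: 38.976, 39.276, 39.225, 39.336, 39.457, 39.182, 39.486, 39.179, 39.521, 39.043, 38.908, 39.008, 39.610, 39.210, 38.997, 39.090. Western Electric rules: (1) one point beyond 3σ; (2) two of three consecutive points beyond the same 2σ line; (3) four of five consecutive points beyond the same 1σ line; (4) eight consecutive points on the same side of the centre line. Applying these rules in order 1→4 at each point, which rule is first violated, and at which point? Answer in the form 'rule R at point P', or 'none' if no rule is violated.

rule 4 at point 9

Zone of each point (C = within 1σ̂, B = 1σ̂–2σ̂, A = 2σ̂–3σ̂, * = beyond 3σ̂; sign = side of CL): 1:-C, 2:+C, 3:+C, 4:+C, 5:+B, 6:+C, 7:+B, 8:+C, 9:+B, 10:-C, 11:-C, 12:-C, 13:+B, 14:+C, 15:-C, 16:-C
Rule 4 (eight consecutive points on the same side of the centre line) is satisfied at point 9.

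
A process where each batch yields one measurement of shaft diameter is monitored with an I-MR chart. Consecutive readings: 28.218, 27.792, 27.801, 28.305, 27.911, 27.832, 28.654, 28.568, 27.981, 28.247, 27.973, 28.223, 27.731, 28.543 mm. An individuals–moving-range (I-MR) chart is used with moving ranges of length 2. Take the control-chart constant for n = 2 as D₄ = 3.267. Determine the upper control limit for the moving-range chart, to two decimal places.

Moving ranges: 0.426, 0.009, 0.504, 0.394, 0.079, 0.822, 0.086, 0.587, 0.266, 0.274, 0.250, 0.492, 0.812; M̄R̄ = 5.0010 / 13 = 0.3847
UCL_MR = D₄·M̄R̄ = 3.267 × 0.3847 = 1.2568

1.26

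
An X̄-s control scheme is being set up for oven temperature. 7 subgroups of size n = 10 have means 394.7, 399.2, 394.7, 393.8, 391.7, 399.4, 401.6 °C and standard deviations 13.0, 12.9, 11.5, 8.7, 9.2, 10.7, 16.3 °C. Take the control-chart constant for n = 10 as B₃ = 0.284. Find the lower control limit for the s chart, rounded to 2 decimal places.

s̄ = (13.0 + 12.9 + 11.5 + 8.7 + 9.2 + 10.7 + 16.3) / 7 = 11.7571
LCL_s = B₃·s̄ = 0.284 × 11.7571 = 3.3390

3.34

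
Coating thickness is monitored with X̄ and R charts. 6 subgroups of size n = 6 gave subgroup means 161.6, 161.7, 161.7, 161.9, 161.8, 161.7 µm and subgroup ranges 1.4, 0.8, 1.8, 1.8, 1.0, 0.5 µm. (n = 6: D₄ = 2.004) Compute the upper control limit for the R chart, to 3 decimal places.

2.438

R̄ = (1.4 + 0.8 + 1.8 + 1.8 + 1.0 + 0.5) / 6 = 7.3000 / 6 = 1.2167
UCL_R = D₄·R̄ = 2.004 × 1.2167 = 2.4382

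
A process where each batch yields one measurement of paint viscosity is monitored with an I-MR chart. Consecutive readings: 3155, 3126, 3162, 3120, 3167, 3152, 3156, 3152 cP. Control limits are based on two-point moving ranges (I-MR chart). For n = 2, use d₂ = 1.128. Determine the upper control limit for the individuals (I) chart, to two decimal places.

X̄ = (3155 + 3126 + 3162 + 3120 + 3167 + 3152 + 3156 + 3152) / 8 = 3148.7500
Moving ranges: 29, 36, 42, 47, 15, 4, 4; M̄R̄ = 177.0000 / 7 = 25.2857
UCL = X̄ + 3·M̄R̄/d₂ = 3148.7500 + 3 × 25.2857 / 1.128 = 3215.9992

3216.00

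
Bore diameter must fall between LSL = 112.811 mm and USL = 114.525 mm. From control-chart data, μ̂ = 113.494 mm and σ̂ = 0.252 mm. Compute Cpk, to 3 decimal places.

Cpu = (USL − μ̂) / (3σ̂) = (114.525 − 113.494) / (3 × 0.252) = 1.3638; Cpl = (μ̂ − LSL) / (3σ̂) = (113.494 − 112.811) / (3 × 0.252) = 0.9034; Cpk = min(Cpu, Cpl) = 0.9034

0.903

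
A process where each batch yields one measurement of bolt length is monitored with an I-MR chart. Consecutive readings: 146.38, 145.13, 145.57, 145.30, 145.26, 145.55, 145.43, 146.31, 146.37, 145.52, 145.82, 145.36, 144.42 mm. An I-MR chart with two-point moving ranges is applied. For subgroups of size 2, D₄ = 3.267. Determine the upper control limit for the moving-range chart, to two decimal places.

Moving ranges: 1.25, 0.44, 0.27, 0.04, 0.29, 0.12, 0.88, 0.06, 0.85, 0.30, 0.46, 0.94; M̄R̄ = 5.9000 / 12 = 0.4917
UCL_MR = D₄·M̄R̄ = 3.267 × 0.4917 = 1.6063

1.61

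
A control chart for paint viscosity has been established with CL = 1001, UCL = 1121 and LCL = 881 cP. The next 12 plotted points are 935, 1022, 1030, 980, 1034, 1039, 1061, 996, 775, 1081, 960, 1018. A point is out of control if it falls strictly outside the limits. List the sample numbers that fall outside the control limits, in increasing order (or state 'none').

9

Compare each point to [881, 1121]: sample 9 = 775 < LCL.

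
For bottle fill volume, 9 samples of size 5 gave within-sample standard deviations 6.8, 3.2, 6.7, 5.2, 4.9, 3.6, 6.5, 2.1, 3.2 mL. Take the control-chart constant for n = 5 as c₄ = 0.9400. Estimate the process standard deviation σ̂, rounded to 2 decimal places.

s̄ = (6.8 + 3.2 + 6.7 + 5.2 + 4.9 + 3.6 + 6.5 + 2.1 + 3.2) / 9 = 4.6889
σ̂ = s̄ / c₄ = 4.6889 / 0.9400 = 4.9882

4.99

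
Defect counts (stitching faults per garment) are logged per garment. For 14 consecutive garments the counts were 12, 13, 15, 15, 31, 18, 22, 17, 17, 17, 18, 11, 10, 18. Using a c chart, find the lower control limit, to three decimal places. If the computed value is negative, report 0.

c̄ = (12 + 13 + 15 + 15 + 31 + 18 + 22 + 17 + 17 + 17 + 18 + 11 + 10 + 18) / 14 = 234 / 14 = 16.7143
LCL = c̄ − 3√c̄ = 16.7143 − 3 × 4.0883 = 4.4494

4.449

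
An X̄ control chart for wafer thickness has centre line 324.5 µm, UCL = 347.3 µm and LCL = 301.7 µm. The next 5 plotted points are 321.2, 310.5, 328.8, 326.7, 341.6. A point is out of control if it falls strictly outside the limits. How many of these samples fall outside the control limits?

0

All 5 points lie within [301.7, 347.3].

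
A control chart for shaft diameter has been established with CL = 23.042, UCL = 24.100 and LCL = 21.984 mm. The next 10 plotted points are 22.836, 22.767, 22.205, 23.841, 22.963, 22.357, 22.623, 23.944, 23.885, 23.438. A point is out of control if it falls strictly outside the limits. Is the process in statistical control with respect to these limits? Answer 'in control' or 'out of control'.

All 10 points lie within [21.984, 24.100].

in control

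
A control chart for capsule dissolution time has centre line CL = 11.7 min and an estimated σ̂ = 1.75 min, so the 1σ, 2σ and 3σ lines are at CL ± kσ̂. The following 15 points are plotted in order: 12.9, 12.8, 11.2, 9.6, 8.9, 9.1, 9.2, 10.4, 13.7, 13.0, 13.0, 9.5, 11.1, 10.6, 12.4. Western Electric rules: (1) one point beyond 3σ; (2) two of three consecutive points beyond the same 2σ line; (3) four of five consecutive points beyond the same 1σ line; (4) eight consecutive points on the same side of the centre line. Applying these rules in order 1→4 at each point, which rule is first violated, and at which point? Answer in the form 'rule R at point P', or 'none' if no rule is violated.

Zone of each point (C = within 1σ̂, B = 1σ̂–2σ̂, A = 2σ̂–3σ̂, * = beyond 3σ̂; sign = side of CL): 1:+C, 2:+C, 3:-C, 4:-B, 5:-B, 6:-B, 7:-B, 8:-C, 9:+B, 10:+C, 11:+C, 12:-B, 13:-C, 14:-C, 15:+C
Rule 3 (four of five consecutive points beyond the same 1σ limit) is satisfied at point 7.

rule 3 at point 7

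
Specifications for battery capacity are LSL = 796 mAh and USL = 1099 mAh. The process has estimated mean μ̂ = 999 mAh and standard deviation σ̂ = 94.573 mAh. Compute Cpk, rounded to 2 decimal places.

Cpu = (USL − μ̂) / (3σ̂) = (1099 − 999) / (3 × 94.573) = 0.3525; Cpl = (μ̂ − LSL) / (3σ̂) = (999 − 796) / (3 × 94.573) = 0.7155; Cpk = min(Cpu, Cpl) = 0.3525

0.35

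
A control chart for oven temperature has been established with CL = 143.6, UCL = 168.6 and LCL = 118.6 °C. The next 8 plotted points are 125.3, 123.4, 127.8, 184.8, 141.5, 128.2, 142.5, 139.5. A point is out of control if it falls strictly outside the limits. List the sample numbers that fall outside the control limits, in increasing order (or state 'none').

Compare each point to [118.6, 168.6]: sample 4 = 184.8 > UCL.

4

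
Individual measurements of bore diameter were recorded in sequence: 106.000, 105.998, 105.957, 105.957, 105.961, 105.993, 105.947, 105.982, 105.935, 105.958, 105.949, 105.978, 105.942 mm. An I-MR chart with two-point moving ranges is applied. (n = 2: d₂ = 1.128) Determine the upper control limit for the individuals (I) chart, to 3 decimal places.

106.033

X̄ = (106.000 + 105.998 + 105.957 + 105.957 + 105.961 + 105.993 + 105.947 + 105.982 + 105.935 + 105.958 + 105.949 + 105.978 + 105.942) / 13 = 105.9659
Moving ranges: 0.002, 0.041, 0.000, 0.004, 0.032, 0.046, 0.035, 0.047, 0.023, 0.009, 0.029, 0.036; M̄R̄ = 0.3040 / 12 = 0.0253
UCL = X̄ + 3·M̄R̄/d₂ = 105.9659 + 3 × 0.0253 / 1.128 = 106.0333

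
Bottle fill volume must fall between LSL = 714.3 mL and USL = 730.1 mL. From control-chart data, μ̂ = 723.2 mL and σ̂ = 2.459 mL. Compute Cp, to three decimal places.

1.071

Cp = (USL − LSL) / (6σ̂) = (730.1 − 714.3) / (6 × 2.459) = 15.8000 / 14.7540 = 1.0709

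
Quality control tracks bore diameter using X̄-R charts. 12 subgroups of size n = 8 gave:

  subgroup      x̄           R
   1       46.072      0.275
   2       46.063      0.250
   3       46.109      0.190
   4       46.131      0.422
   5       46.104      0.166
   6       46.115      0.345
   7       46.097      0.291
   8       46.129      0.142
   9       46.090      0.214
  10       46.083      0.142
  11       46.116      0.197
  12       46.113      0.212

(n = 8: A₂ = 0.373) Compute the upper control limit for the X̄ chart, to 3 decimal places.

46.190

X̄̄ = (46.072 + 46.063 + 46.109 + 46.131 + 46.104 + 46.115 + 46.097 + 46.129 + 46.090 + 46.083 + 46.116 + 46.113) / 12 = 553.2220 / 12 = 46.1018
R̄ = (0.275 + 0.250 + 0.190 + 0.422 + 0.166 + 0.345 + 0.291 + 0.142 + 0.214 + 0.142 + 0.197 + 0.212) / 12 = 2.8460 / 12 = 0.2372
UCL = X̄̄ + A₂·R̄ = 46.1018 + 0.373 × 0.2372 = 46.1903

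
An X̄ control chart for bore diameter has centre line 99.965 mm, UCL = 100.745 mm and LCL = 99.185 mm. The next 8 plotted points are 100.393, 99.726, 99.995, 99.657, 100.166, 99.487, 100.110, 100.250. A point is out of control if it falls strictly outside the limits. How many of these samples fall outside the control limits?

0

All 8 points lie within [99.185, 100.745].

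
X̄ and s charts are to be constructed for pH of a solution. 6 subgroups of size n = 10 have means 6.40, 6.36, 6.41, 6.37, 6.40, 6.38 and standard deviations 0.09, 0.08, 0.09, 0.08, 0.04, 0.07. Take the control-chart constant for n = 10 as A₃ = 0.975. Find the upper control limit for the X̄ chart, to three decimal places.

X̄̄ = (6.40 + 6.36 + 6.41 + 6.37 + 6.40 + 6.38) / 6 = 6.3867
s̄ = (0.09 + 0.08 + 0.09 + 0.08 + 0.04 + 0.07) / 6 = 0.0750
UCL = X̄̄ + A₃·s̄ = 6.3867 + 0.975 × 0.0750 = 6.4598

6.460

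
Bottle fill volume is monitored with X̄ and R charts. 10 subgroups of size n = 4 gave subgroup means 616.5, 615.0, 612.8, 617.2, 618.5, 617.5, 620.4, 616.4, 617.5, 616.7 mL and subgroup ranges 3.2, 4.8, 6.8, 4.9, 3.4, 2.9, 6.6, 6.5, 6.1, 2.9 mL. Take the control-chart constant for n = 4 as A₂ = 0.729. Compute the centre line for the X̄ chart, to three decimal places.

616.850

X̄̄ = (616.5 + 615.0 + 612.8 + 617.2 + 618.5 + 617.5 + 620.4 + 616.4 + 617.5 + 616.7) / 10 = 6168.5000 / 10 = 616.8500
CL = X̄̄ = 616.8500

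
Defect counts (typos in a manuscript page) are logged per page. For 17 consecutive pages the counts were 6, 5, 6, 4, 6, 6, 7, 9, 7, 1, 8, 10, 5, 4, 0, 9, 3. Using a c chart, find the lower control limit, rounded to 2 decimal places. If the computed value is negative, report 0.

c̄ = (6 + 5 + 6 + 4 + 6 + 6 + 7 + 9 + 7 + 1 + 8 + 10 + 5 + 4 + 0 + 9 + 3) / 17 = 96 / 17 = 5.6471
LCL = c̄ − 3√c̄ = 5.6471 − 3 × 2.3764 = -1.4820 → 0 (cannot be negative)

0.00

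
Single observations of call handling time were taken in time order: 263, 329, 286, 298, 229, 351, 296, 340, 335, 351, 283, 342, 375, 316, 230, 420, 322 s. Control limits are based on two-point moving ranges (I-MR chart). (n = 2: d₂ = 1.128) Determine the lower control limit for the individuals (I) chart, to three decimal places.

X̄ = (263 + 329 + 286 + 298 + 229 + 351 + 296 + 340 + 335 + 351 + 283 + 342 + 375 + 316 + 230 + 420 + 322) / 17 = 315.6471
Moving ranges: 66, 43, 12, 69, 122, 55, 44, 5, 16, 68, 59, 33, 59, 86, 190, 98; M̄R̄ = 1025.0000 / 16 = 64.0625
LCL = X̄ − 3·M̄R̄/d₂ = 315.6471 − 3 × 64.0625 / 1.128 = 145.2681

145.268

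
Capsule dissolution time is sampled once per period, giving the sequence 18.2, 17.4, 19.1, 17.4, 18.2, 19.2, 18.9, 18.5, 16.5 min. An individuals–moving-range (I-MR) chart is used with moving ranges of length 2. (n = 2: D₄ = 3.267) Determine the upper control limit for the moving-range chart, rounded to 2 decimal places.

Moving ranges: 0.8, 1.7, 1.7, 0.8, 1.0, 0.3, 0.4, 2.0; M̄R̄ = 8.7000 / 8 = 1.0875
UCL_MR = D₄·M̄R̄ = 3.267 × 1.0875 = 3.5529

3.55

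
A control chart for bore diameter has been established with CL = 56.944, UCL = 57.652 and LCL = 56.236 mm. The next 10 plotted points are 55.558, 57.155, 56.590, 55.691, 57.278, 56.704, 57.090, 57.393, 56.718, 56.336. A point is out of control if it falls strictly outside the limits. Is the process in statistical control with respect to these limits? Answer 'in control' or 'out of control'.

out of control

Compare each point to [56.236, 57.652]: sample 1 = 55.558 < LCL; sample 4 = 55.691 < LCL.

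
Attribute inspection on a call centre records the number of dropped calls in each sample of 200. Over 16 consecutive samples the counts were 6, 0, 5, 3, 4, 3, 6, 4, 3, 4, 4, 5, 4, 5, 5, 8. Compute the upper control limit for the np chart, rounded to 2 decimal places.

10.47

p̄ = Σdᵢ / (k·n) = 69 / (16 × 200) = 0.02156
UCL = np̄ + 3·√(np̄(1−p̄)) = 4.3125 + 3 × √(4.3125×0.97844) = 4.3125 + 3 × 2.0541 = 10.4749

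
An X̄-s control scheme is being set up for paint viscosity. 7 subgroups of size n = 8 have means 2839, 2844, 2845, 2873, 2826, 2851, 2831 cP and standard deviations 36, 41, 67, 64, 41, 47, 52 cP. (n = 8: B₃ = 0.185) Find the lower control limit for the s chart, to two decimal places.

s̄ = (36 + 41 + 67 + 64 + 41 + 47 + 52) / 7 = 49.7143
LCL_s = B₃·s̄ = 0.185 × 49.7143 = 9.1971

9.20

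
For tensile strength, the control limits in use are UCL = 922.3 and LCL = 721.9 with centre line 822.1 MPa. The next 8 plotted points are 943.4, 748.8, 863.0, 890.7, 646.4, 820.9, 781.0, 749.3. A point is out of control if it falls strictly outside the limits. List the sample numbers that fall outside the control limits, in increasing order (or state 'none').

Compare each point to [721.9, 922.3]: sample 1 = 943.4 > UCL; sample 5 = 646.4 < LCL.

1, 5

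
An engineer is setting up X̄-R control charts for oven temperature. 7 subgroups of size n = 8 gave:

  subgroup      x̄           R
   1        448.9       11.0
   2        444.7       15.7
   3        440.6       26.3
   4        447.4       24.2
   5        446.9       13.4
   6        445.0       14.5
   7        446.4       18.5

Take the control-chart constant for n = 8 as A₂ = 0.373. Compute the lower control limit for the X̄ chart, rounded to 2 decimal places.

X̄̄ = (448.9 + 444.7 + 440.6 + 447.4 + 446.9 + 445.0 + 446.4) / 7 = 3119.9000 / 7 = 445.7000
R̄ = (11.0 + 15.7 + 26.3 + 24.2 + 13.4 + 14.5 + 18.5) / 7 = 123.6000 / 7 = 17.6571
LCL = X̄̄ − A₂·R̄ = 445.7000 − 0.373 × 17.6571 = 439.1139

439.11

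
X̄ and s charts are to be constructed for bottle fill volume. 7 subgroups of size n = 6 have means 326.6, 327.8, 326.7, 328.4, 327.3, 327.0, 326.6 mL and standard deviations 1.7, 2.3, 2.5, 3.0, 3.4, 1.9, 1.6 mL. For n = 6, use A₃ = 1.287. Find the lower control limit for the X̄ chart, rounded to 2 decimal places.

X̄̄ = (326.6 + 327.8 + 326.7 + 328.4 + 327.3 + 327.0 + 326.6) / 7 = 327.2000
s̄ = (1.7 + 2.3 + 2.5 + 3.0 + 3.4 + 1.9 + 1.6) / 7 = 2.3429
LCL = X̄̄ − A₃·s̄ = 327.2000 − 1.287 × 2.3429 = 324.1847

324.18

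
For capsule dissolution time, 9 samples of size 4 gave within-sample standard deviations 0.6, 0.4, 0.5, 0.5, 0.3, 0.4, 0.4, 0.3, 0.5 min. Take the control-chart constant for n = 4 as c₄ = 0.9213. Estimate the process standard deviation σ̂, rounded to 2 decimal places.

0.47

s̄ = (0.6 + 0.4 + 0.5 + 0.5 + 0.3 + 0.4 + 0.4 + 0.3 + 0.5) / 9 = 0.4333
σ̂ = s̄ / c₄ = 0.4333 / 0.9213 = 0.4703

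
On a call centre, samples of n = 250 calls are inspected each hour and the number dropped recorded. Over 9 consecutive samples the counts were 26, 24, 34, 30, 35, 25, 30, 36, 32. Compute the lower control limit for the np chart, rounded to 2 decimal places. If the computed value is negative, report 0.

14.76

p̄ = Σdᵢ / (k·n) = 272 / (9 × 250) = 0.12089
LCL = np̄ − 3·√(np̄(1−p̄)) = 30.2222 − 3 × 5.1545 = 14.7588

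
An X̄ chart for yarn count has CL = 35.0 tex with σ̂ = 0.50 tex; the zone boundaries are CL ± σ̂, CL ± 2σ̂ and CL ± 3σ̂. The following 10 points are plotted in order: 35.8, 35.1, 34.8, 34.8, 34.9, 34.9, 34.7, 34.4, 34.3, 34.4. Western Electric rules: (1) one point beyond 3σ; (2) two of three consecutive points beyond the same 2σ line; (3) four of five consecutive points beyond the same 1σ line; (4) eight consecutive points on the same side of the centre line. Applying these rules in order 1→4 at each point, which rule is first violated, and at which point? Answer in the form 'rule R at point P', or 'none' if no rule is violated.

Zone of each point (C = within 1σ̂, B = 1σ̂–2σ̂, A = 2σ̂–3σ̂, * = beyond 3σ̂; sign = side of CL): 1:+B, 2:+C, 3:-C, 4:-C, 5:-C, 6:-C, 7:-C, 8:-B, 9:-B, 10:-B
Rule 4 (eight consecutive points on the same side of the centre line) is satisfied at point 10.

rule 4 at point 10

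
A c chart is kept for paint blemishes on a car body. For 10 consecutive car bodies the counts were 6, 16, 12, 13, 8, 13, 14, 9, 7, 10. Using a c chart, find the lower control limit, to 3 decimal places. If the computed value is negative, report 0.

0.941

c̄ = (6 + 16 + 12 + 13 + 8 + 13 + 14 + 9 + 7 + 10) / 10 = 108 / 10 = 10.8000
LCL = c̄ − 3√c̄ = 10.8000 − 3 × 3.2863 = 0.9410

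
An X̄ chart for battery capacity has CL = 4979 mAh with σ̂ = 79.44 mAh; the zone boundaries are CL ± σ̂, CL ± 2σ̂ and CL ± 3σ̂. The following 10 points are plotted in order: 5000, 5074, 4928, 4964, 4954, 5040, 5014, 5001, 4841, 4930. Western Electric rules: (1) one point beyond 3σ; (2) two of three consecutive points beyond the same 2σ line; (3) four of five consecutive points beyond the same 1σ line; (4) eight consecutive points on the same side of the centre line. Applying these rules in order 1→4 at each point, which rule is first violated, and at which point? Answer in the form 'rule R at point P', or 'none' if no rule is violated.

Zone of each point (C = within 1σ̂, B = 1σ̂–2σ̂, A = 2σ̂–3σ̂, * = beyond 3σ̂; sign = side of CL): 1:+C, 2:+B, 3:-C, 4:-C, 5:-C, 6:+C, 7:+C, 8:+C, 9:-B, 10:-C
No rule fires across all 10 points.

none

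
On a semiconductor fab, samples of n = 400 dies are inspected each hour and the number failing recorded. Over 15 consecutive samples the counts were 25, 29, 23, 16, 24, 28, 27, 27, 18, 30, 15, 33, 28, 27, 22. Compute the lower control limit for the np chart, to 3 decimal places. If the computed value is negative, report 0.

10.331

p̄ = Σdᵢ / (k·n) = 372 / (15 × 400) = 0.06200
LCL = np̄ − 3·√(np̄(1−p̄)) = 24.8000 − 3 × 4.8231 = 10.3307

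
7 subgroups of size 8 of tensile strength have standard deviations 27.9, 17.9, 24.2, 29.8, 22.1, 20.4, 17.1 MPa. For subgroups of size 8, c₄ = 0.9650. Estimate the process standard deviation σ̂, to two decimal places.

s̄ = (27.9 + 17.9 + 24.2 + 29.8 + 22.1 + 20.4 + 17.1) / 7 = 22.7714
σ̂ = s̄ / c₄ = 22.7714 / 0.9650 = 23.5973

23.60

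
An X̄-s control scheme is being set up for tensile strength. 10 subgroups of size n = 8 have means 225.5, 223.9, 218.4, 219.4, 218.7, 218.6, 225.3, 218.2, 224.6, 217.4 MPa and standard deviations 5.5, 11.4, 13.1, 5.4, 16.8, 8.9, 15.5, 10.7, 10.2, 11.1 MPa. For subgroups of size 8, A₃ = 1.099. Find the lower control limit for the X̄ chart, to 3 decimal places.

X̄̄ = (225.5 + 223.9 + 218.4 + 219.4 + 218.7 + 218.6 + 225.3 + 218.2 + 224.6 + 217.4) / 10 = 221.0000
s̄ = (5.5 + 11.4 + 13.1 + 5.4 + 16.8 + 8.9 + 15.5 + 10.7 + 10.2 + 11.1) / 10 = 10.8600
LCL = X̄̄ − A₃·s̄ = 221.0000 − 1.099 × 10.8600 = 209.0649

209.065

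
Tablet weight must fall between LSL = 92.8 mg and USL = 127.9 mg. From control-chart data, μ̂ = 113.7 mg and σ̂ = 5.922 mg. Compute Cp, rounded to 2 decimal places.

0.99

Cp = (USL − LSL) / (6σ̂) = (127.9 − 92.8) / (6 × 5.922) = 35.1000 / 35.5320 = 0.9878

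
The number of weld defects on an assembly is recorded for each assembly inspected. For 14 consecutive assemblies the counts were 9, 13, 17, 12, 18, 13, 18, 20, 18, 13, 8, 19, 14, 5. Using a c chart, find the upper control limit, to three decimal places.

25.325

c̄ = (9 + 13 + 17 + 12 + 18 + 13 + 18 + 20 + 18 + 13 + 8 + 19 + 14 + 5) / 14 = 197 / 14 = 14.0714
UCL = c̄ + 3√c̄ = 14.0714 + 3 × √14.0714 = 14.0714 + 3 × 3.7512 = 25.3250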